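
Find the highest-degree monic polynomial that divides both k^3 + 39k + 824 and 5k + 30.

Euclidean algorithm in ℚ[k]:
  k^3 + 39k + 824 = ((1/5)k^2 − (6/5)k + 15)(5k + 30) + (374)
  5k + 30 = ((5/374)k + 15/187)(374) + (0)
The last nonzero remainder is the constant 374, so the polynomials are coprime and gcd = 1.

1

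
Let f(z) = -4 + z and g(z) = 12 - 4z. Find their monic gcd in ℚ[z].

1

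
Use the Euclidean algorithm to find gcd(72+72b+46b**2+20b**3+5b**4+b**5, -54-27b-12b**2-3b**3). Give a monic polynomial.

Repeated division with remainder:
  b**5+5b**4+20b**3+46b**2+72b+72 = (-(1/3)b**2-(1/3)b-7/3)(-3b**3-12b**2-27b-54) + (-9b**2-9b-54)
  -3b**3-12b**2-27b-54 = ((1/3)b+1)(-9b**2-9b-54) + (0)
Last nonzero remainder: -9b**2-9b-54. Dividing through by -9 gives the monic gcd b**2+b+6.

6+b+b**2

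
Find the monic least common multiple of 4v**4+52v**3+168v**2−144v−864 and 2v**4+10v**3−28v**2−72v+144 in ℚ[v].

v**5+11v**4+16v**3−120v**2−144v+432

Apply the Euclidean algorithm:
  4v**4+52v**3+168v**2−144v−864 = (2)(2v**4+10v**3−28v**2−72v+144) + (32v**3+224v**2−1152)
  2v**4+10v**3−28v**2−72v+144 = ((1/16)v−1/8)(32v**3+224v**2−1152) + (0)
Last nonzero remainder: 32v**3+224v**2−1152. Dividing through by 32 gives the monic gcd v**3+7v**2−36.
Then lcm(f, g) = f·g / gcd(f, g); expanding and making the result monic gives the answer.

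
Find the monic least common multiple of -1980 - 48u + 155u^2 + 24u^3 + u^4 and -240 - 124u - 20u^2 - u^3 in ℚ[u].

Euclidean algorithm in ℚ[u]:
  u^4 + 24u^3 + 155u^2 - 48u - 1980 = (-u - 4)(-u^3 - 20u^2 - 124u - 240) + (-49u^2 - 784u - 2940)
  -u^3 - 20u^2 - 124u - 240 = ((1/49)u + 4/49)(-49u^2 - 784u - 2940) + (0)
Last nonzero remainder: -49u^2 - 784u - 2940. Dividing through by -49 gives the monic gcd u^2 + 16u + 60.
Then lcm(f, g) = f·g / gcd(f, g); expanding and making the result monic gives the answer.

-7920 - 2172u + 572u^2 + 251u^3 + 28u^4 + u^5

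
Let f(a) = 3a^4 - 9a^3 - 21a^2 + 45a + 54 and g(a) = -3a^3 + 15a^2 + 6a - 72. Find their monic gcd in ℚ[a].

Repeated division with remainder:
  3a^4 - 9a^3 - 21a^2 + 45a + 54 = (-a - 2)(-3a^3 + 15a^2 + 6a - 72) + (15a^2 - 15a - 90)
  -3a^3 + 15a^2 + 6a - 72 = (-(1/5)a + 4/5)(15a^2 - 15a - 90) + (0)
Last nonzero remainder: 15a^2 - 15a - 90. Dividing through by 15 gives the monic gcd a^2 - a - 6.

a^2 - a - 6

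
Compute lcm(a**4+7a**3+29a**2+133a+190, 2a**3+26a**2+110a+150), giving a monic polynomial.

a**6+15a**5+100a**4+470a**3+1689a**2+3515a+2850

Euclidean algorithm in ℚ[a]:
  a**4+7a**3+29a**2+133a+190 = ((1/2)a-3)(2a**3+26a**2+110a+150) + (52a**2+388a+640)
  2a**3+26a**2+110a+150 = ((1/26)a+36/169)(52a**2+388a+640) + ((462/169)a+2310/169)
  52a**2+388a+640 = ((4394/231)a+10816/231)((462/169)a+2310/169) + (0)
Last nonzero remainder: (462/169)a+2310/169. Dividing through by 462/169 gives the monic gcd a+5.
Then lcm(f, g) = f·g / gcd(f, g); expanding and making the result monic gives the answer.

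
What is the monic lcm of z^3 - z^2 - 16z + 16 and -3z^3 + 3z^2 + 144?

z^5 + 2z^4 - 7z^3 - 44z^2 - 144z + 192

By polynomial division,
  z^3 - z^2 - 16z + 16 = (-1/3)(-3z^3 + 3z^2 + 144) + (-16z + 64)
  -3z^3 + 3z^2 + 144 = ((3/16)z^2 + (9/16)z + 9/4)(-16z + 64) + (0)
Last nonzero remainder: -16z + 64. Dividing through by -16 gives the monic gcd z - 4.
Then lcm(f, g) = f·g / gcd(f, g); expanding and making the result monic gives the answer.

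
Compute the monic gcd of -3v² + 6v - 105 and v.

Repeated division with remainder:
  -3v² + 6v - 105 = (-3v + 6)(v) + (-105)
  v = (-(1/105)v)(-105) + (0)
The last nonzero remainder is the constant -105, so the polynomials are coprime and gcd = 1.

1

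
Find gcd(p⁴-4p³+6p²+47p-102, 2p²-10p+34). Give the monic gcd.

By polynomial division,
  p⁴-4p³+6p²+47p-102 = ((1/2)p²+(1/2)p-3)(2p²-10p+34) + (0)
Last nonzero remainder: 2p²-10p+34. Dividing through by 2 gives the monic gcd p²-5p+17.

p²-5p+17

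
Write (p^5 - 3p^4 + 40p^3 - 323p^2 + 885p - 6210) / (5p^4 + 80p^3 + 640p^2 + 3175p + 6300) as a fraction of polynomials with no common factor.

(p^3 - 8p^2 + 35p - 138)/(5p^2 + 55p + 140)

Euclidean algorithm in ℚ[p]:
  p^5 - 3p^4 + 40p^3 - 323p^2 + 885p - 6210 = ((1/5)p - 19/5)(5p^4 + 80p^3 + 640p^2 + 3175p + 6300) + (216p^3 + 1474p^2 + 11690p + 17730)
  5p^4 + 80p^3 + 640p^2 + 3175p + 6300 = ((5/216)p + 4955/23328)(216p^3 + 1474p^2 + 11690p + 17730) + ((656825/11664)p^2 + (3284125/11664)p + 3284125/1296)
  216p^3 + 1474p^2 + 11690p + 17730 = ((2519424/656825)p + 4595616/656825)((656825/11664)p^2 + (3284125/11664)p + 3284125/1296) + (0)
Last nonzero remainder: (656825/11664)p^2 + (3284125/11664)p + 3284125/1296. Dividing through by 656825/11664 gives the monic gcd p^2 + 5p + 45.
Cancel p^2 + 5p + 45 from numerator and denominator to get the reduced form.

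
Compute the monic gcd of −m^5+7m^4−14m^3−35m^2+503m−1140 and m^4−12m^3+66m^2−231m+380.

By polynomial division,
  −m^5+7m^4−14m^3−35m^2+503m−1140 = (−m−5)(m^4−12m^3+66m^2−231m+380) + (−8m^3+64m^2−272m+760)
  m^4−12m^3+66m^2−231m+380 = (−(1/8)m+1/2)(−8m^3+64m^2−272m+760) + (0)
Last nonzero remainder: −8m^3+64m^2−272m+760. Dividing through by −8 gives the monic gcd m^3−8m^2+34m−95.

m^3−8m^2+34m−95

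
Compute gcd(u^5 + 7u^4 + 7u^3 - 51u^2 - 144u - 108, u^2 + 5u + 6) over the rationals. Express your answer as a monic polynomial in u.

u^2 + 5u + 6

By polynomial division,
  u^5 + 7u^4 + 7u^3 - 51u^2 - 144u - 108 = (u^3 + 2u^2 - 9u - 18)(u^2 + 5u + 6) + (0)
The last nonzero remainder u^2 + 5u + 6 is already monic.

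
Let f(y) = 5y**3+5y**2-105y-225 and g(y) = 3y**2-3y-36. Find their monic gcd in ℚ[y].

y+3

By polynomial division,
  5y**3+5y**2-105y-225 = ((5/3)y+10/3)(3y**2-3y-36) + (-35y-105)
  3y**2-3y-36 = (-(3/35)y+12/35)(-35y-105) + (0)
Last nonzero remainder: -35y-105. Dividing through by -35 gives the monic gcd y+3.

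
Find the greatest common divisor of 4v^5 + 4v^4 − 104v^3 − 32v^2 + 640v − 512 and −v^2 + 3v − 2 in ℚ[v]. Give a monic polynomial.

v^2 − 3v + 2

Repeated division with remainder:
  4v^5 + 4v^4 − 104v^3 − 32v^2 + 640v − 512 = (−4v^3 − 16v^2 + 64v + 256)(−v^2 + 3v − 2) + (0)
Last nonzero remainder: −v^2 + 3v − 2. Dividing through by −1 gives the monic gcd v^2 − 3v + 2.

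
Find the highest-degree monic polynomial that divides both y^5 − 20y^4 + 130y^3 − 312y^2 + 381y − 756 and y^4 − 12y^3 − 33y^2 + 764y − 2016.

By polynomial division,
  y^5 − 20y^4 + 130y^3 − 312y^2 + 381y − 756 = (y − 8)(y^4 − 12y^3 − 33y^2 + 764y − 2016) + (67y^3 − 1340y^2 + 8509y − 16884)
  y^4 − 12y^3 − 33y^2 + 764y − 2016 = ((1/67)y + 8/67)(67y^3 − 1340y^2 + 8509y − 16884) + (0)
Last nonzero remainder: 67y^3 − 1340y^2 + 8509y − 16884. Dividing through by 67 gives the monic gcd y^3 − 20y^2 + 127y − 252.

y^3 − 20y^2 + 127y − 252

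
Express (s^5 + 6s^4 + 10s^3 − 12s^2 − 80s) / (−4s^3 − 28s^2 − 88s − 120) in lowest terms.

(−s^3 − 2s^2 + 8s)/(4s + 12)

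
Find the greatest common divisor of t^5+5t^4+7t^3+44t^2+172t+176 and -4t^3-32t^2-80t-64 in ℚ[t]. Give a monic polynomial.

Apply the Euclidean algorithm:
  t^5+5t^4+7t^3+44t^2+172t+176 = (-(1/4)t^2+(3/4)t-11/4)(-4t^3-32t^2-80t-64) + (0)
Last nonzero remainder: -4t^3-32t^2-80t-64. Dividing through by -4 gives the monic gcd t^3+8t^2+20t+16.

t^3+8t^2+20t+16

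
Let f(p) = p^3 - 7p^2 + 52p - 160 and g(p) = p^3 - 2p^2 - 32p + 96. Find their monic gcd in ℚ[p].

Euclidean algorithm in ℚ[p]:
  p^3 - 7p^2 + 52p - 160 = (p^3 - 2p^2 - 32p + 96) + (-5p^2 + 84p - 256)
  p^3 - 2p^2 - 32p + 96 = (-(1/5)p - 74/25)(-5p^2 + 84p - 256) + ((4136/25)p - 16544/25)
  -5p^2 + 84p - 256 = (-(125/4136)p + 200/517)((4136/25)p - 16544/25) + (0)
Last nonzero remainder: (4136/25)p - 16544/25. Dividing through by 4136/25 gives the monic gcd p - 4.

p - 4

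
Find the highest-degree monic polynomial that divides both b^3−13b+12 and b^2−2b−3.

b−3

Repeated division with remainder:
  b^3−13b+12 = (b+2)(b^2−2b−3) + (−6b+18)
  b^2−2b−3 = (−(1/6)b−1/6)(−6b+18) + (0)
Last nonzero remainder: −6b+18. Dividing through by −6 gives the monic gcd b−3.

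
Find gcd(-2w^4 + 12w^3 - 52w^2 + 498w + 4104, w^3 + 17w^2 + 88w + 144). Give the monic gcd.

Apply the Euclidean algorithm:
  -2w^4 + 12w^3 - 52w^2 + 498w + 4104 = (-2w + 46)(w^3 + 17w^2 + 88w + 144) + (-658w^2 - 3262w - 2520)
  w^3 + 17w^2 + 88w + 144 = (-(1/658)w - 283/15463)(-658w^2 - 3262w - 2520) + ((54054/2209)w + 216216/2209)
  -658w^2 - 3262w - 2520 = (-(103823/3861)w - 11045/429)((54054/2209)w + 216216/2209) + (0)
Last nonzero remainder: (54054/2209)w + 216216/2209. Dividing through by 54054/2209 gives the monic gcd w + 4.

w + 4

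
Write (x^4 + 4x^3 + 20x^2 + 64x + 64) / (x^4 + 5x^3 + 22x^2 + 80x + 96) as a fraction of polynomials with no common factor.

(x + 2)/(x + 3)

By polynomial division,
  x^4 + 4x^3 + 20x^2 + 64x + 64 = (x^4 + 5x^3 + 22x^2 + 80x + 96) + (-x^3 - 2x^2 - 16x - 32)
  x^4 + 5x^3 + 22x^2 + 80x + 96 = (-x - 3)(-x^3 - 2x^2 - 16x - 32) + (0)
Last nonzero remainder: -x^3 - 2x^2 - 16x - 32. Dividing through by -1 gives the monic gcd x^3 + 2x^2 + 16x + 32.
Cancel x^3 + 2x^2 + 16x + 32 from numerator and denominator to get the reduced form.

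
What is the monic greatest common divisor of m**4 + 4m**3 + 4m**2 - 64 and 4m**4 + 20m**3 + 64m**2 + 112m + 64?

m**2 + 2m + 8

Apply the Euclidean algorithm:
  m**4 + 4m**3 + 4m**2 - 64 = (1/4)(4m**4 + 20m**3 + 64m**2 + 112m + 64) + (-m**3 - 12m**2 - 28m - 80)
  4m**4 + 20m**3 + 64m**2 + 112m + 64 = (-4m + 28)(-m**3 - 12m**2 - 28m - 80) + (288m**2 + 576m + 2304)
  -m**3 - 12m**2 - 28m - 80 = (-(1/288)m - 5/144)(288m**2 + 576m + 2304) + (0)
Last nonzero remainder: 288m**2 + 576m + 2304. Dividing through by 288 gives the monic gcd m**2 + 2m + 8.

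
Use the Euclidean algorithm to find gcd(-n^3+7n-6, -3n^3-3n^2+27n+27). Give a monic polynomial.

Apply the Euclidean algorithm:
  -n^3+7n-6 = (1/3)(-3n^3-3n^2+27n+27) + (n^2-2n-15)
  -3n^3-3n^2+27n+27 = (-3n-9)(n^2-2n-15) + (-36n-108)
  n^2-2n-15 = (-(1/36)n+5/36)(-36n-108) + (0)
Last nonzero remainder: -36n-108. Dividing through by -36 gives the monic gcd n+3.

n+3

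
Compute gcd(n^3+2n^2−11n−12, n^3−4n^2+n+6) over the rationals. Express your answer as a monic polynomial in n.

n^2−2n−3

Apply the Euclidean algorithm:
  n^3+2n^2−11n−12 = (n^3−4n^2+n+6) + (6n^2−12n−18)
  n^3−4n^2+n+6 = ((1/6)n−1/3)(6n^2−12n−18) + (0)
Last nonzero remainder: 6n^2−12n−18. Dividing through by 6 gives the monic gcd n^2−2n−3.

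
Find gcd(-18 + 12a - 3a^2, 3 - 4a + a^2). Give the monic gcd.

1

Repeated division with remainder:
  -3a^2 + 12a - 18 = (-3)(a^2 - 4a + 3) + (-9)
  a^2 - 4a + 3 = (-(1/9)a^2 + (4/9)a - 1/3)(-9) + (0)
The last nonzero remainder is the constant -9, so the polynomials are coprime and gcd = 1.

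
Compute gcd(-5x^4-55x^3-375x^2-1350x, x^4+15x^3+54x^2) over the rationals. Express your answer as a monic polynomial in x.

By polynomial division,
  -5x^4-55x^3-375x^2-1350x = (-5)(x^4+15x^3+54x^2) + (20x^3-105x^2-1350x)
  x^4+15x^3+54x^2 = ((1/20)x+81/80)(20x^3-105x^2-1350x) + ((3645/16)x^2+(10935/8)x)
  20x^3-105x^2-1350x = ((64/729)x-80/81)((3645/16)x^2+(10935/8)x) + (0)
Last nonzero remainder: (3645/16)x^2+(10935/8)x. Dividing through by 3645/16 gives the monic gcd x^2+6x.

x^2+6x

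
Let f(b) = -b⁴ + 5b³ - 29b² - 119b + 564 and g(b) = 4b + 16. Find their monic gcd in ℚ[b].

b + 4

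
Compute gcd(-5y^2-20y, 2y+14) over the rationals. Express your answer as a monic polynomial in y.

Repeated division with remainder:
  -5y^2-20y = (-(5/2)y+15/2)(2y+14) + (-105)
  2y+14 = (-(2/105)y-2/15)(-105) + (0)
The last nonzero remainder is the constant -105, so the polynomials are coprime and gcd = 1.

1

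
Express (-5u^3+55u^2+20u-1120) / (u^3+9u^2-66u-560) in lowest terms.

(-5u^2+15u+140)/(u^2+17u+70)

Repeated division with remainder:
  -5u^3+55u^2+20u-1120 = (-5)(u^3+9u^2-66u-560) + (100u^2-310u-3920)
  u^3+9u^2-66u-560 = ((1/100)u+121/1000)(100u^2-310u-3920) + ((1071/100)u-2142/25)
  100u^2-310u-3920 = ((10000/1071)u+7000/153)((1071/100)u-2142/25) + (0)
Last nonzero remainder: (1071/100)u-2142/25. Dividing through by 1071/100 gives the monic gcd u-8.
Cancel u-8 from numerator and denominator to get the reduced form.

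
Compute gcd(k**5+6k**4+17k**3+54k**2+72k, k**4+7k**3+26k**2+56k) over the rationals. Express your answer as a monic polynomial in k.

k**2+4k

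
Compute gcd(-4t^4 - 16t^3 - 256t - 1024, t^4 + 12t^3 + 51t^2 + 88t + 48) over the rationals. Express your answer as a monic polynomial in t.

t^2 + 8t + 16

Repeated division with remainder:
  -4t^4 - 16t^3 - 256t - 1024 = (-4)(t^4 + 12t^3 + 51t^2 + 88t + 48) + (32t^3 + 204t^2 + 96t - 832)
  t^4 + 12t^3 + 51t^2 + 88t + 48 = ((1/32)t + 45/256)(32t^3 + 204t^2 + 96t - 832) + ((777/64)t^2 + (777/8)t + 777/4)
  32t^3 + 204t^2 + 96t - 832 = ((2048/777)t - 3328/777)((777/64)t^2 + (777/8)t + 777/4) + (0)
Last nonzero remainder: (777/64)t^2 + (777/8)t + 777/4. Dividing through by 777/64 gives the monic gcd t^2 + 8t + 16.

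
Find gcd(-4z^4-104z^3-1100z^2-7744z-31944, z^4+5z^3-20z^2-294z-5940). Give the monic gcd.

z^2+4z+66

Apply the Euclidean algorithm:
  -4z^4-104z^3-1100z^2-7744z-31944 = (-4)(z^4+5z^3-20z^2-294z-5940) + (-84z^3-1180z^2-8920z-55704)
  z^4+5z^3-20z^2-294z-5940 = (-(1/84)z+95/882)(-84z^3-1180z^2-8920z-55704) + ((400/441)z^2+(1600/441)z+8800/147)
  -84z^3-1180z^2-8920z-55704 = (-(9261/100)z-93051/100)((400/441)z^2+(1600/441)z+8800/147) + (0)
Last nonzero remainder: (400/441)z^2+(1600/441)z+8800/147. Dividing through by 400/441 gives the monic gcd z^2+4z+66.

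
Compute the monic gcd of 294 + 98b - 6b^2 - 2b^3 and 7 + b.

Euclidean algorithm in ℚ[b]:
  -2b^3 - 6b^2 + 98b + 294 = (-2b^2 + 8b + 42)(b + 7) + (0)
The last nonzero remainder b + 7 is already monic.

7 + b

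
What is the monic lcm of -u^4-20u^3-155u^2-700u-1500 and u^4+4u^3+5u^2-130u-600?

Apply the Euclidean algorithm:
  -u^4-20u^3-155u^2-700u-1500 = (-1)(u^4+4u^3+5u^2-130u-600) + (-16u^3-150u^2-830u-2100)
  u^4+4u^3+5u^2-130u-600 = (-(1/16)u+43/128)(-16u^3-150u^2-830u-2100) + ((225/64)u^2+(1125/64)u+3375/32)
  -16u^3-150u^2-830u-2100 = (-(1024/225)u-896/45)((225/64)u^2+(1125/64)u+3375/32) + (0)
Last nonzero remainder: (225/64)u^2+(1125/64)u+3375/32. Dividing through by 225/64 gives the monic gcd u^2+5u+30.
Then lcm(f, g) = f·g / gcd(f, g); expanding and making the result monic gives the answer.

u^6+19u^5+115u^4+145u^3-2300u^2-15500u-30000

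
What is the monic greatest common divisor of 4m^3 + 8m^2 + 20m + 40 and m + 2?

m + 2

Euclidean algorithm in ℚ[m]:
  4m^3 + 8m^2 + 20m + 40 = (4m^2 + 20)(m + 2) + (0)
The last nonzero remainder m + 2 is already monic.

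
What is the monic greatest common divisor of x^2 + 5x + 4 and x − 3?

1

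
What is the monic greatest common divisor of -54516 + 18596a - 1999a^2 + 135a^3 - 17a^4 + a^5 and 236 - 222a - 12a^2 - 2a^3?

118 + 7a + a^2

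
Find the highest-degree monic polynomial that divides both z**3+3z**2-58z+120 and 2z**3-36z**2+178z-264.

z**2-7z+12

Repeated division with remainder:
  z**3+3z**2-58z+120 = (1/2)(2z**3-36z**2+178z-264) + (21z**2-147z+252)
  2z**3-36z**2+178z-264 = ((2/21)z-22/21)(21z**2-147z+252) + (0)
Last nonzero remainder: 21z**2-147z+252. Dividing through by 21 gives the monic gcd z**2-7z+12.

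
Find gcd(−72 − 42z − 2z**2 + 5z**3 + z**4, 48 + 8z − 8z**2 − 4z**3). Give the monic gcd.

6 + 4z + z**2

Repeated division with remainder:
  z**4 + 5z**3 − 2z**2 − 42z − 72 = (−(1/4)z − 3/4)(−4z**3 − 8z**2 + 8z + 48) + (−6z**2 − 24z − 36)
  −4z**3 − 8z**2 + 8z + 48 = ((2/3)z − 4/3)(−6z**2 − 24z − 36) + (0)
Last nonzero remainder: −6z**2 − 24z − 36. Dividing through by −6 gives the monic gcd z**2 + 4z + 6.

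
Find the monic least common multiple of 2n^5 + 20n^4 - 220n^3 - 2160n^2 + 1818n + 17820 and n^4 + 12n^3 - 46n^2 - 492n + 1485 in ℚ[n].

n^6 + 5n^5 - 160n^4 - 530n^3 + 6309n^2 + 4365n - 44550

Euclidean algorithm in ℚ[n]:
  2n^5 + 20n^4 - 220n^3 - 2160n^2 + 1818n + 17820 = (2n - 4)(n^4 + 12n^3 - 46n^2 - 492n + 1485) + (-80n^3 - 1360n^2 - 3120n + 23760)
  n^4 + 12n^3 - 46n^2 - 492n + 1485 = (-(1/80)n + 1/16)(-80n^3 - 1360n^2 - 3120n + 23760) + (0)
Last nonzero remainder: -80n^3 - 1360n^2 - 3120n + 23760. Dividing through by -80 gives the monic gcd n^3 + 17n^2 + 39n - 297.
Then lcm(f, g) = f·g / gcd(f, g); expanding and making the result monic gives the answer.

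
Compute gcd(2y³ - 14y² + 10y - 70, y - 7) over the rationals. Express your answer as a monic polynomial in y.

y - 7

Euclidean algorithm in ℚ[y]:
  2y³ - 14y² + 10y - 70 = (2y² + 10)(y - 7) + (0)
The last nonzero remainder y - 7 is already monic.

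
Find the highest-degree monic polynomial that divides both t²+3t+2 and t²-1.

t+1

Euclidean algorithm in ℚ[t]:
  t²+3t+2 = (t²-1) + (3t+3)
  t²-1 = ((1/3)t-1/3)(3t+3) + (0)
Last nonzero remainder: 3t+3. Dividing through by 3 gives the monic gcd t+1.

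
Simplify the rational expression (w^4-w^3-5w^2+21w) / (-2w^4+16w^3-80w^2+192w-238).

(-w^2-3w)/(2w^2-8w+34)

Repeated division with remainder:
  w^4-w^3-5w^2+21w = (-1/2)(-2w^4+16w^3-80w^2+192w-238) + (7w^3-45w^2+117w-119)
  -2w^4+16w^3-80w^2+192w-238 = (-(2/7)w+22/49)(7w^3-45w^2+117w-119) + (-(1292/49)w^2+(5168/49)w-1292/7)
  7w^3-45w^2+117w-119 = (-(343/1292)w+49/76)(-(1292/49)w^2+(5168/49)w-1292/7) + (0)
Last nonzero remainder: -(1292/49)w^2+(5168/49)w-1292/7. Dividing through by -1292/49 gives the monic gcd w^2-4w+7.
Cancel w^2-4w+7 from numerator and denominator to get the reduced form.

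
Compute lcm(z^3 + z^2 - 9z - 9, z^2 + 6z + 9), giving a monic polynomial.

z^4 + 4z^3 - 6z^2 - 36z - 27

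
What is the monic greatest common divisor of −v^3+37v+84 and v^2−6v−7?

Apply the Euclidean algorithm:
  −v^3+37v+84 = (−v−6)(v^2−6v−7) + (−6v+42)
  v^2−6v−7 = (−(1/6)v−1/6)(−6v+42) + (0)
Last nonzero remainder: −6v+42. Dividing through by −6 gives the monic gcd v−7.

v−7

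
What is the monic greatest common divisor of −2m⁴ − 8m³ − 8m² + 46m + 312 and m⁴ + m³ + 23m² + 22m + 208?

m² + 3m + 13

Apply the Euclidean algorithm:
  −2m⁴ − 8m³ − 8m² + 46m + 312 = (−2)(m⁴ + m³ + 23m² + 22m + 208) + (−6m³ + 38m² + 90m + 728)
  m⁴ + m³ + 23m² + 22m + 208 = (−(1/6)m − 11/9)(−6m³ + 38m² + 90m + 728) + ((760/9)m² + (760/3)m + 9880/9)
  −6m³ + 38m² + 90m + 728 = (−(27/380)m + 63/95)((760/9)m² + (760/3)m + 9880/9) + (0)
Last nonzero remainder: (760/9)m² + (760/3)m + 9880/9. Dividing through by 760/9 gives the monic gcd m² + 3m + 13.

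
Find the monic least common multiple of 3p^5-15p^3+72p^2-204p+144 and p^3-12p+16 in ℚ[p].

Euclidean algorithm in ℚ[p]:
  3p^5-15p^3+72p^2-204p+144 = (3p^2+21)(p^3-12p+16) + (24p^2+48p-192)
  p^3-12p+16 = ((1/24)p-1/12)(24p^2+48p-192) + (0)
Last nonzero remainder: 24p^2+48p-192. Dividing through by 24 gives the monic gcd p^2+2p-8.
Then lcm(f, g) = f·g / gcd(f, g); expanding and making the result monic gives the answer.

p^6-2p^5-5p^4+34p^3-116p^2+184p-96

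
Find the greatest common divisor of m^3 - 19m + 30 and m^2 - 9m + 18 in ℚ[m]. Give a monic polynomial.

m - 3

Euclidean algorithm in ℚ[m]:
  m^3 - 19m + 30 = (m + 9)(m^2 - 9m + 18) + (44m - 132)
  m^2 - 9m + 18 = ((1/44)m - 3/22)(44m - 132) + (0)
Last nonzero remainder: 44m - 132. Dividing through by 44 gives the monic gcd m - 3.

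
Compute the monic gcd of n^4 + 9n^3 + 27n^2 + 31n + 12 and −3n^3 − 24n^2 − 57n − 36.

n^3 + 8n^2 + 19n + 12

By polynomial division,
  n^4 + 9n^3 + 27n^2 + 31n + 12 = (−(1/3)n − 1/3)(−3n^3 − 24n^2 − 57n − 36) + (0)
Last nonzero remainder: −3n^3 − 24n^2 − 57n − 36. Dividing through by −3 gives the monic gcd n^3 + 8n^2 + 19n + 12.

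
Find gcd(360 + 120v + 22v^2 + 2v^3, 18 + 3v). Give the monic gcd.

6 + v

Apply the Euclidean algorithm:
  2v^3 + 22v^2 + 120v + 360 = ((2/3)v^2 + (10/3)v + 20)(3v + 18) + (0)
Last nonzero remainder: 3v + 18. Dividing through by 3 gives the monic gcd v + 6.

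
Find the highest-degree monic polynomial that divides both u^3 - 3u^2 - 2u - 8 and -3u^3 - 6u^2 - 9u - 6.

u^2 + u + 2

Euclidean algorithm in ℚ[u]:
  u^3 - 3u^2 - 2u - 8 = (-1/3)(-3u^3 - 6u^2 - 9u - 6) + (-5u^2 - 5u - 10)
  -3u^3 - 6u^2 - 9u - 6 = ((3/5)u + 3/5)(-5u^2 - 5u - 10) + (0)
Last nonzero remainder: -5u^2 - 5u - 10. Dividing through by -5 gives the monic gcd u^2 + u + 2.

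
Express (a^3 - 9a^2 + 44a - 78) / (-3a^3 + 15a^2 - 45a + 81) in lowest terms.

(-a^2 + 6a - 26)/(3a^2 - 6a + 27)

Euclidean algorithm in ℚ[a]:
  a^3 - 9a^2 + 44a - 78 = (-1/3)(-3a^3 + 15a^2 - 45a + 81) + (-4a^2 + 29a - 51)
  -3a^3 + 15a^2 - 45a + 81 = ((3/4)a + 27/16)(-4a^2 + 29a - 51) + (-(891/16)a + 2673/16)
  -4a^2 + 29a - 51 = ((64/891)a - 272/891)(-(891/16)a + 2673/16) + (0)
Last nonzero remainder: -(891/16)a + 2673/16. Dividing through by -891/16 gives the monic gcd a - 3.
Cancel a - 3 from numerator and denominator to get the reduced form.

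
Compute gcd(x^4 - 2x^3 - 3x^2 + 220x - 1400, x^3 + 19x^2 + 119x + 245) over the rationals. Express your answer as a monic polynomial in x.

x + 7

Repeated division with remainder:
  x^4 - 2x^3 - 3x^2 + 220x - 1400 = (x - 21)(x^3 + 19x^2 + 119x + 245) + (277x^2 + 2474x + 3745)
  x^3 + 19x^2 + 119x + 245 = ((1/277)x + 2789/76729)(277x^2 + 2474x + 3745) + ((1193400/76729)x + 8353800/76729)
  277x^2 + 2474x + 3745 = ((21253933/1193400)x + 8210003/238680)((1193400/76729)x + 8353800/76729) + (0)
Last nonzero remainder: (1193400/76729)x + 8353800/76729. Dividing through by 1193400/76729 gives the monic gcd x + 7.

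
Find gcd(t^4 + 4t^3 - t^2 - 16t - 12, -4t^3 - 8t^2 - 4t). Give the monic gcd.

Apply the Euclidean algorithm:
  t^4 + 4t^3 - t^2 - 16t - 12 = (-(1/4)t - 1/2)(-4t^3 - 8t^2 - 4t) + (-6t^2 - 18t - 12)
  -4t^3 - 8t^2 - 4t = ((2/3)t - 2/3)(-6t^2 - 18t - 12) + (-8t - 8)
  -6t^2 - 18t - 12 = ((3/4)t + 3/2)(-8t - 8) + (0)
Last nonzero remainder: -8t - 8. Dividing through by -8 gives the monic gcd t + 1.

t + 1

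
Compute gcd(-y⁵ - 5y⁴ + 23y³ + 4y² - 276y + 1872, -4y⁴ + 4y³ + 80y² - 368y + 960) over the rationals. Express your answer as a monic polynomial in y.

y² + 2y - 24

Euclidean algorithm in ℚ[y]:
  -y⁵ - 5y⁴ + 23y³ + 4y² - 276y + 1872 = ((1/4)y + 3/2)(-4y⁴ + 4y³ + 80y² - 368y + 960) + (-3y³ - 24y² + 36y + 432)
  -4y⁴ + 4y³ + 80y² - 368y + 960 = ((4/3)y - 12)(-3y³ - 24y² + 36y + 432) + (-256y² - 512y + 6144)
  -3y³ - 24y² + 36y + 432 = ((3/256)y + 9/128)(-256y² - 512y + 6144) + (0)
Last nonzero remainder: -256y² - 512y + 6144. Dividing through by -256 gives the monic gcd y² + 2y - 24.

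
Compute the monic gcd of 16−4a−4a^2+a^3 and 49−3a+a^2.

By polynomial division,
  a^3−4a^2−4a+16 = (a−1)(a^2−3a+49) + (−56a+65)
  a^2−3a+49 = (−(1/56)a+103/3136)(−56a+65) + (146969/3136)
  −56a+65 = (−(175616/146969)a+203840/146969)(146969/3136) + (0)
The last nonzero remainder is the constant 146969/3136, so the polynomials are coprime and gcd = 1.

1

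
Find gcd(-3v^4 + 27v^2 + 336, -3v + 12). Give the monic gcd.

v - 4

Euclidean algorithm in ℚ[v]:
  -3v^4 + 27v^2 + 336 = (v^3 + 4v^2 + 7v + 28)(-3v + 12) + (0)
Last nonzero remainder: -3v + 12. Dividing through by -3 gives the monic gcd v - 4.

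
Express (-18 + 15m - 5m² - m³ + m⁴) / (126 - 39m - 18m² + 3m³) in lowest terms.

(3 - 2m + m²)/(-21 + 3m)

By polynomial division,
  m⁴ - m³ - 5m² + 15m - 18 = ((1/3)m + 5/3)(3m³ - 18m² - 39m + 126) + (38m² + 38m - 228)
  3m³ - 18m² - 39m + 126 = ((3/38)m - 21/38)(38m² + 38m - 228) + (0)
Last nonzero remainder: 38m² + 38m - 228. Dividing through by 38 gives the monic gcd m² + m - 6.
Cancel m² + m - 6 from numerator and denominator to get the reduced form.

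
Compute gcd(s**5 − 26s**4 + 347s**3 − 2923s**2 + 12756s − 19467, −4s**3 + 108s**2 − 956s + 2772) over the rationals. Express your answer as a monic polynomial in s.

s**2 − 16s + 63

Apply the Euclidean algorithm:
  s**5 − 26s**4 + 347s**3 − 2923s**2 + 12756s − 19467 = (−(1/4)s**2 − (1/4)s − 135/4)(−4s**3 + 108s**2 − 956s + 2772) + (1176s**2 − 18816s + 74088)
  −4s**3 + 108s**2 − 956s + 2772 = (−(1/294)s + 11/294)(1176s**2 − 18816s + 74088) + (0)
Last nonzero remainder: 1176s**2 − 18816s + 74088. Dividing through by 1176 gives the monic gcd s**2 − 16s + 63.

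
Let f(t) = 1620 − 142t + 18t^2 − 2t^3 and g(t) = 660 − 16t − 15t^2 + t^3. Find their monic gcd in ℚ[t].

By polynomial division,
  −2t^3 + 18t^2 − 142t + 1620 = (−2)(t^3 − 15t^2 − 16t + 660) + (−12t^2 − 174t + 2940)
  t^3 − 15t^2 − 16t + 660 = (−(1/12)t + 59/24)(−12t^2 − 174t + 2940) + ((2627/4)t − 13135/2)
  −12t^2 − 174t + 2940 = (−(48/2627)t − 1176/2627)((2627/4)t − 13135/2) + (0)
Last nonzero remainder: (2627/4)t − 13135/2. Dividing through by 2627/4 gives the monic gcd t − 10.

−10 + t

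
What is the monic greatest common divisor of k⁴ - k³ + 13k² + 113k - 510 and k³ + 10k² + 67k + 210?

By polynomial division,
  k⁴ - k³ + 13k² + 113k - 510 = (k - 11)(k³ + 10k² + 67k + 210) + (56k² + 640k + 1800)
  k³ + 10k² + 67k + 210 = ((1/56)k - 5/196)(56k² + 640k + 1800) + ((2508/49)k + 12540/49)
  56k² + 640k + 1800 = ((686/627)k + 1470/209)((2508/49)k + 12540/49) + (0)
Last nonzero remainder: (2508/49)k + 12540/49. Dividing through by 2508/49 gives the monic gcd k + 5.

k + 5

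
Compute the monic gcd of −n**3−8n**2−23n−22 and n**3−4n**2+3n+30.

n+2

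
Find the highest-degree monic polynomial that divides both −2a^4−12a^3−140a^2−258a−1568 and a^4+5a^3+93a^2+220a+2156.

a^2+5a+49

Repeated division with remainder:
  −2a^4−12a^3−140a^2−258a−1568 = (−2)(a^4+5a^3+93a^2+220a+2156) + (−2a^3+46a^2+182a+2744)
  a^4+5a^3+93a^2+220a+2156 = (−(1/2)a−14)(−2a^3+46a^2+182a+2744) + (828a^2+4140a+40572)
  −2a^3+46a^2+182a+2744 = (−(1/414)a+14/207)(828a^2+4140a+40572) + (0)
Last nonzero remainder: 828a^2+4140a+40572. Dividing through by 828 gives the monic gcd a^2+5a+49.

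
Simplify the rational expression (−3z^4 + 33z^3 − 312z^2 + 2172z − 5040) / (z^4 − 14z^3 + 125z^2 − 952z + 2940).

(−3z + 12)/(z − 7)

By polynomial division,
  −3z^4 + 33z^3 − 312z^2 + 2172z − 5040 = (−3)(z^4 − 14z^3 + 125z^2 − 952z + 2940) + (−9z^3 + 63z^2 − 684z + 3780)
  z^4 − 14z^3 + 125z^2 − 952z + 2940 = (−(1/9)z + 7/9)(−9z^3 + 63z^2 − 684z + 3780) + (0)
Last nonzero remainder: −9z^3 + 63z^2 − 684z + 3780. Dividing through by −9 gives the monic gcd z^3 − 7z^2 + 76z − 420.
Cancel z^3 − 7z^2 + 76z − 420 from numerator and denominator to get the reduced form.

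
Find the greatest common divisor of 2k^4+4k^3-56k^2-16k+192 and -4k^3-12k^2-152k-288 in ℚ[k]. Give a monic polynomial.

k+2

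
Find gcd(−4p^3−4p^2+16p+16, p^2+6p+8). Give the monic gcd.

p+2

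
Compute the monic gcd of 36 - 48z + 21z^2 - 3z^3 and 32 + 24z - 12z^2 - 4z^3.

-2 + z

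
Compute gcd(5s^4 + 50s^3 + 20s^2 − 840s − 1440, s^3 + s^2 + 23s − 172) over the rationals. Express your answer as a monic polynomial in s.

s − 4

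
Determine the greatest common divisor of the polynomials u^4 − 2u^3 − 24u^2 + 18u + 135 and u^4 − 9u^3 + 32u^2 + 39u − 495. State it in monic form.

u^2 − 2u − 15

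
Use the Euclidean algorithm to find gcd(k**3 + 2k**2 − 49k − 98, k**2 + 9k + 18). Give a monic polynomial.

1

Repeated division with remainder:
  k**3 + 2k**2 − 49k − 98 = (k − 7)(k**2 + 9k + 18) + (−4k + 28)
  k**2 + 9k + 18 = (−(1/4)k − 4)(−4k + 28) + (130)
  −4k + 28 = (−(2/65)k + 14/65)(130) + (0)
The last nonzero remainder is the constant 130, so the polynomials are coprime and gcd = 1.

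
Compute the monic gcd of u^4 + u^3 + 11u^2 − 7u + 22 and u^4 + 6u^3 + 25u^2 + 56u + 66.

u^2 + 2u + 11

Repeated division with remainder:
  u^4 + u^3 + 11u^2 − 7u + 22 = (u^4 + 6u^3 + 25u^2 + 56u + 66) + (−5u^3 − 14u^2 − 63u − 44)
  u^4 + 6u^3 + 25u^2 + 56u + 66 = (−(1/5)u − 16/25)(−5u^3 − 14u^2 − 63u − 44) + ((86/25)u^2 + (172/25)u + 946/25)
  −5u^3 − 14u^2 − 63u − 44 = (−(125/86)u − 50/43)((86/25)u^2 + (172/25)u + 946/25) + (0)
Last nonzero remainder: (86/25)u^2 + (172/25)u + 946/25. Dividing through by 86/25 gives the monic gcd u^2 + 2u + 11.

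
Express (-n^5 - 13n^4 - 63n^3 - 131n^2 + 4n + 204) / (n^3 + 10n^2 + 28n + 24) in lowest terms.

(-n^3 - 5n^2 - 11n + 17)/(n + 2)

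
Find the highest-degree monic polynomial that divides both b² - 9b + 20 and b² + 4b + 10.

1

Apply the Euclidean algorithm:
  b² - 9b + 20 = (b² + 4b + 10) + (-13b + 10)
  b² + 4b + 10 = (-(1/13)b - 62/169)(-13b + 10) + (2310/169)
  -13b + 10 = (-(2197/2310)b + 169/231)(2310/169) + (0)
The last nonzero remainder is the constant 2310/169, so the polynomials are coprime and gcd = 1.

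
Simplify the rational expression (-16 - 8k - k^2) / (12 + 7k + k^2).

(-4 - k)/(3 + k)

Euclidean algorithm in ℚ[k]:
  -k^2 - 8k - 16 = (-1)(k^2 + 7k + 12) + (-k - 4)
  k^2 + 7k + 12 = (-k - 3)(-k - 4) + (0)
Last nonzero remainder: -k - 4. Dividing through by -1 gives the monic gcd k + 4.
Cancel k + 4 from numerator and denominator to get the reduced form.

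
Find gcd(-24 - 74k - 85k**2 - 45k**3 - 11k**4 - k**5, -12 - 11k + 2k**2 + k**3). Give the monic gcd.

Repeated division with remainder:
  -k**5 - 11k**4 - 45k**3 - 85k**2 - 74k - 24 = (-k**2 - 9k - 38)(k**3 + 2k**2 - 11k - 12) + (-120k**2 - 600k - 480)
  k**3 + 2k**2 - 11k - 12 = (-(1/120)k + 1/40)(-120k**2 - 600k - 480) + (0)
Last nonzero remainder: -120k**2 - 600k - 480. Dividing through by -120 gives the monic gcd k**2 + 5k + 4.

4 + 5k + k**2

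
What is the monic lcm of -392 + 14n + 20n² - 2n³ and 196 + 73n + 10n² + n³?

9604 + 833n - 336n² - 18n³ - 4n⁴ + n⁵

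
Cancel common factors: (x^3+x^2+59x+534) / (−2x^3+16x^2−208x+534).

Apply the Euclidean algorithm:
  x^3+x^2+59x+534 = (−1/2)(−2x^3+16x^2−208x+534) + (9x^2−45x+801)
  −2x^3+16x^2−208x+534 = (−(2/9)x+2/3)(9x^2−45x+801) + (0)
Last nonzero remainder: 9x^2−45x+801. Dividing through by 9 gives the monic gcd x^2−5x+89.
Cancel x^2−5x+89 from numerator and denominator to get the reduced form.

(−x−6)/(2x−6)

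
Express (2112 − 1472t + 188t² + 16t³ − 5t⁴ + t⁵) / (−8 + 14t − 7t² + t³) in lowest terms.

(264 + 14t + t² + t³)/(−1 + t)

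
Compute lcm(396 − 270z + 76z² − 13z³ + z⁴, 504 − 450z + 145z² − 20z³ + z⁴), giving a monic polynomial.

By polynomial division,
  z⁴ − 13z³ + 76z² − 270z + 396 = (z⁴ − 20z³ + 145z² − 450z + 504) + (7z³ − 69z² + 180z − 108)
  z⁴ − 20z³ + 145z² − 450z + 504 = ((1/7)z − 71/49)(7z³ − 69z² + 180z − 108) + ((946/49)z² − (8514/49)z + 17028/49)
  7z³ − 69z² + 180z − 108 = ((343/946)z − 147/473)((946/49)z² − (8514/49)z + 17028/49) + (0)
Last nonzero remainder: (946/49)z² − (8514/49)z + 17028/49. Dividing through by 946/49 gives the monic gcd z² − 9z + 18.
Then lcm(f, g) = f·g / gcd(f, g); expanding and making the result monic gives the answer.

11088 − 11916z + 5494z² − 1470z³ + 247z⁴ − 24z⁵ + z⁶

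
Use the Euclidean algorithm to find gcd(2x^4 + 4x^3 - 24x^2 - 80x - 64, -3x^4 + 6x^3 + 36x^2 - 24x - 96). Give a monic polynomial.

x^3 - 12x - 16

Euclidean algorithm in ℚ[x]:
  2x^4 + 4x^3 - 24x^2 - 80x - 64 = (-2/3)(-3x^4 + 6x^3 + 36x^2 - 24x - 96) + (8x^3 - 96x - 128)
  -3x^4 + 6x^3 + 36x^2 - 24x - 96 = (-(3/8)x + 3/4)(8x^3 - 96x - 128) + (0)
Last nonzero remainder: 8x^3 - 96x - 128. Dividing through by 8 gives the monic gcd x^3 - 12x - 16.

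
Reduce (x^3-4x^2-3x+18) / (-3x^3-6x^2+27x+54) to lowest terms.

Repeated division with remainder:
  x^3-4x^2-3x+18 = (-1/3)(-3x^3-6x^2+27x+54) + (-6x^2+6x+36)
  -3x^3-6x^2+27x+54 = ((1/2)x+3/2)(-6x^2+6x+36) + (0)
Last nonzero remainder: -6x^2+6x+36. Dividing through by -6 gives the monic gcd x^2-x-6.
Cancel x^2-x-6 from numerator and denominator to get the reduced form.

(-x+3)/(3x+9)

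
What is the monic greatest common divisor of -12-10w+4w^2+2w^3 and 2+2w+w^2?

1

Apply the Euclidean algorithm:
  2w^3+4w^2-10w-12 = (2w)(w^2+2w+2) + (-14w-12)
  w^2+2w+2 = (-(1/14)w-4/49)(-14w-12) + (50/49)
  -14w-12 = (-(343/25)w-294/25)(50/49) + (0)
The last nonzero remainder is the constant 50/49, so the polynomials are coprime and gcd = 1.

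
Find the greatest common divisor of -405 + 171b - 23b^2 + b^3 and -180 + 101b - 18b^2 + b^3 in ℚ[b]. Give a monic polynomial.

45 - 14b + b^2

Apply the Euclidean algorithm:
  b^3 - 23b^2 + 171b - 405 = (b^3 - 18b^2 + 101b - 180) + (-5b^2 + 70b - 225)
  b^3 - 18b^2 + 101b - 180 = (-(1/5)b + 4/5)(-5b^2 + 70b - 225) + (0)
Last nonzero remainder: -5b^2 + 70b - 225. Dividing through by -5 gives the monic gcd b^2 - 14b + 45.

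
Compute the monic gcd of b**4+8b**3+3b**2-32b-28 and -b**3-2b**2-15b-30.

b+2

Repeated division with remainder:
  b**4+8b**3+3b**2-32b-28 = (-b-6)(-b**3-2b**2-15b-30) + (-24b**2-152b-208)
  -b**3-2b**2-15b-30 = ((1/24)b-13/72)(-24b**2-152b-208) + (-(304/9)b-608/9)
  -24b**2-152b-208 = ((27/38)b+117/38)(-(304/9)b-608/9) + (0)
Last nonzero remainder: -(304/9)b-608/9. Dividing through by -304/9 gives the monic gcd b+2.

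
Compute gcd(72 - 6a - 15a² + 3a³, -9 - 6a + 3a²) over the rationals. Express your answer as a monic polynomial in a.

-3 + a

By polynomial division,
  3a³ - 15a² - 6a + 72 = (a - 3)(3a² - 6a - 9) + (-15a + 45)
  3a² - 6a - 9 = (-(1/5)a - 1/5)(-15a + 45) + (0)
Last nonzero remainder: -15a + 45. Dividing through by -15 gives the monic gcd a - 3.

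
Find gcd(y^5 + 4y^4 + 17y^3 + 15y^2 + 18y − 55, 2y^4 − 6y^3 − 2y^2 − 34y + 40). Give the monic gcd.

y^3 + y^2 + 3y − 5

Apply the Euclidean algorithm:
  y^5 + 4y^4 + 17y^3 + 15y^2 + 18y − 55 = ((1/2)y + 7/2)(2y^4 − 6y^3 − 2y^2 − 34y + 40) + (39y^3 + 39y^2 + 117y − 195)
  2y^4 − 6y^3 − 2y^2 − 34y + 40 = ((2/39)y − 8/39)(39y^3 + 39y^2 + 117y − 195) + (0)
Last nonzero remainder: 39y^3 + 39y^2 + 117y − 195. Dividing through by 39 gives the monic gcd y^3 + y^2 + 3y − 5.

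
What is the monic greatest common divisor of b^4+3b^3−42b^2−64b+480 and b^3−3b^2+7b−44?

b−4

Apply the Euclidean algorithm:
  b^4+3b^3−42b^2−64b+480 = (b+6)(b^3−3b^2+7b−44) + (−31b^2−62b+744)
  b^3−3b^2+7b−44 = (−(1/31)b+5/31)(−31b^2−62b+744) + (41b−164)
  −31b^2−62b+744 = (−(31/41)b−186/41)(41b−164) + (0)
Last nonzero remainder: 41b−164. Dividing through by 41 gives the monic gcd b−4.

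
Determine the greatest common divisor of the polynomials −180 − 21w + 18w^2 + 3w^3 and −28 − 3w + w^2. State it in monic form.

4 + w

Apply the Euclidean algorithm:
  3w^3 + 18w^2 − 21w − 180 = (3w + 27)(w^2 − 3w − 28) + (144w + 576)
  w^2 − 3w − 28 = ((1/144)w − 7/144)(144w + 576) + (0)
Last nonzero remainder: 144w + 576. Dividing through by 144 gives the monic gcd w + 4.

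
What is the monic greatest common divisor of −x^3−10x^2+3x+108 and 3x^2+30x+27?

x+9

Euclidean algorithm in ℚ[x]:
  −x^3−10x^2+3x+108 = (−(1/3)x)(3x^2+30x+27) + (12x+108)
  3x^2+30x+27 = ((1/4)x+1/4)(12x+108) + (0)
Last nonzero remainder: 12x+108. Dividing through by 12 gives the monic gcd x+9.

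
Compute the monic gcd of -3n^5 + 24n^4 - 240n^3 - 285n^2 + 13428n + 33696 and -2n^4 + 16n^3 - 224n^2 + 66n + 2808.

By polynomial division,
  -3n^5 + 24n^4 - 240n^3 - 285n^2 + 13428n + 33696 = ((3/2)n)(-2n^4 + 16n^3 - 224n^2 + 66n + 2808) + (96n^3 - 384n^2 + 9216n + 33696)
  -2n^4 + 16n^3 - 224n^2 + 66n + 2808 = (-(1/48)n + 1/12)(96n^3 - 384n^2 + 9216n + 33696) + (0)
Last nonzero remainder: 96n^3 - 384n^2 + 9216n + 33696. Dividing through by 96 gives the monic gcd n^3 - 4n^2 + 96n + 351.

n^3 - 4n^2 + 96n + 351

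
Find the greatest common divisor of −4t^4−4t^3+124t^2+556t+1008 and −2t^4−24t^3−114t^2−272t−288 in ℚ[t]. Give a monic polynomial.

Repeated division with remainder:
  −4t^4−4t^3+124t^2+556t+1008 = (2)(−2t^4−24t^3−114t^2−272t−288) + (44t^3+352t^2+1100t+1584)
  −2t^4−24t^3−114t^2−272t−288 = (−(1/22)t−2/11)(44t^3+352t^2+1100t+1584) + (0)
Last nonzero remainder: 44t^3+352t^2+1100t+1584. Dividing through by 44 gives the monic gcd t^3+8t^2+25t+36.

t^3+8t^2+25t+36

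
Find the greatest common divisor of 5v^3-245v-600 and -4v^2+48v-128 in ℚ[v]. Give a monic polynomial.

v-8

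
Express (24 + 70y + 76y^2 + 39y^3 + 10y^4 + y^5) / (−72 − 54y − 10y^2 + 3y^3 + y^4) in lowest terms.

Apply the Euclidean algorithm:
  y^5 + 10y^4 + 39y^3 + 76y^2 + 70y + 24 = (y + 7)(y^4 + 3y^3 − 10y^2 − 54y − 72) + (28y^3 + 200y^2 + 520y + 528)
  y^4 + 3y^3 − 10y^2 − 54y − 72 = ((1/28)y − 29/196)(28y^3 + 200y^2 + 520y + 528) + ((50/49)y^2 + (200/49)y + 300/49)
  28y^3 + 200y^2 + 520y + 528 = ((686/25)y + 2156/25)((50/49)y^2 + (200/49)y + 300/49) + (0)
Last nonzero remainder: (50/49)y^2 + (200/49)y + 300/49. Dividing through by 50/49 gives the monic gcd y^2 + 4y + 6.
Cancel y^2 + 4y + 6 from numerator and denominator to get the reduced form.

(4 + 9y + 6y^2 + y^3)/(−12 − y + y^2)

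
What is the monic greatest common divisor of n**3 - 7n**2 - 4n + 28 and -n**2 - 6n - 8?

n + 2

Euclidean algorithm in ℚ[n]:
  n**3 - 7n**2 - 4n + 28 = (-n + 13)(-n**2 - 6n - 8) + (66n + 132)
  -n**2 - 6n - 8 = (-(1/66)n - 2/33)(66n + 132) + (0)
Last nonzero remainder: 66n + 132. Dividing through by 66 gives the monic gcd n + 2.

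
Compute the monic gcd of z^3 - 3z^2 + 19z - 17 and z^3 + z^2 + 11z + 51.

Repeated division with remainder:
  z^3 - 3z^2 + 19z - 17 = (z^3 + z^2 + 11z + 51) + (-4z^2 + 8z - 68)
  z^3 + z^2 + 11z + 51 = (-(1/4)z - 3/4)(-4z^2 + 8z - 68) + (0)
Last nonzero remainder: -4z^2 + 8z - 68. Dividing through by -4 gives the monic gcd z^2 - 2z + 17.

z^2 - 2z + 17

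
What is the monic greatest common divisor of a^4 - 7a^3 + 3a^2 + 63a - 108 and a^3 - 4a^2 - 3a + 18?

By polynomial division,
  a^4 - 7a^3 + 3a^2 + 63a - 108 = (a - 3)(a^3 - 4a^2 - 3a + 18) + (-6a^2 + 36a - 54)
  a^3 - 4a^2 - 3a + 18 = (-(1/6)a - 1/3)(-6a^2 + 36a - 54) + (0)
Last nonzero remainder: -6a^2 + 36a - 54. Dividing through by -6 gives the monic gcd a^2 - 6a + 9.

a^2 - 6a + 9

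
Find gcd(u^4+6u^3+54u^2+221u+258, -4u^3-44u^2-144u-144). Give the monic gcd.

u^2+5u+6

Apply the Euclidean algorithm:
  u^4+6u^3+54u^2+221u+258 = (-(1/4)u+5/4)(-4u^3-44u^2-144u-144) + (73u^2+365u+438)
  -4u^3-44u^2-144u-144 = (-(4/73)u-24/73)(73u^2+365u+438) + (0)
Last nonzero remainder: 73u^2+365u+438. Dividing through by 73 gives the monic gcd u^2+5u+6.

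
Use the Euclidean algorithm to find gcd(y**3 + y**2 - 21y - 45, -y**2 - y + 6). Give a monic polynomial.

By polynomial division,
  y**3 + y**2 - 21y - 45 = (-y)(-y**2 - y + 6) + (-15y - 45)
  -y**2 - y + 6 = ((1/15)y - 2/15)(-15y - 45) + (0)
Last nonzero remainder: -15y - 45. Dividing through by -15 gives the monic gcd y + 3.

y + 3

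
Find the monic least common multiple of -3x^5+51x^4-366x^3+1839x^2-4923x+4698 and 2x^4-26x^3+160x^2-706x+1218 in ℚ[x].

x^6-24x^5+241x^4-1467x^3+5932x^2-13053x+10962

Euclidean algorithm in ℚ[x]:
  -3x^5+51x^4-366x^3+1839x^2-4923x+4698 = (-(3/2)x+6)(2x^4-26x^3+160x^2-706x+1218) + (30x^3-180x^2+1140x-2610)
  2x^4-26x^3+160x^2-706x+1218 = ((1/15)x-7/15)(30x^3-180x^2+1140x-2610) + (0)
Last nonzero remainder: 30x^3-180x^2+1140x-2610. Dividing through by 30 gives the monic gcd x^3-6x^2+38x-87.
Then lcm(f, g) = f·g / gcd(f, g); expanding and making the result monic gives the answer.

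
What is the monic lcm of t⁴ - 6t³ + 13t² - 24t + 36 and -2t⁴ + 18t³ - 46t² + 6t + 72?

Euclidean algorithm in ℚ[t]:
  t⁴ - 6t³ + 13t² - 24t + 36 = (-1/2)(-2t⁴ + 18t³ - 46t² + 6t + 72) + (3t³ - 10t² - 21t + 72)
  -2t⁴ + 18t³ - 46t² + 6t + 72 = (-(2/3)t + 34/9)(3t³ - 10t² - 21t + 72) + (-(200/9)t² + (400/3)t - 200)
  3t³ - 10t² - 21t + 72 = (-(27/200)t - 9/25)(-(200/9)t² + (400/3)t - 200) + (0)
Last nonzero remainder: -(200/9)t² + (400/3)t - 200. Dividing through by -200/9 gives the monic gcd t² - 6t + 9.
Then lcm(f, g) = f·g / gcd(f, g); expanding and making the result monic gives the answer.

t⁶ - 9t⁵ + 27t⁴ - 39t³ + 56t² - 12t - 144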